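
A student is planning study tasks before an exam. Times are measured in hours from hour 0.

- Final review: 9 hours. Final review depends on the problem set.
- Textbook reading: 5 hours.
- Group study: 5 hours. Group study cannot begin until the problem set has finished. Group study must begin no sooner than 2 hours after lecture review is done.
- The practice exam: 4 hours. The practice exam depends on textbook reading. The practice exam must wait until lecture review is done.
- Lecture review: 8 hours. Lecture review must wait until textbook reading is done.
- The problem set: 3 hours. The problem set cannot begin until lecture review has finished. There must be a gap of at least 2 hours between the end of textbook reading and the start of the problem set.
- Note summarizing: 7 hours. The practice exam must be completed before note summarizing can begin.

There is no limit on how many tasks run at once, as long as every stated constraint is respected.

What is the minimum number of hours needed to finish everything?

25

Nothing blocks textbook reading, so it runs from hour 0 to hour 5.
After textbook reading (finishes hour 5), lecture review can start at hour 5 and finishes at hour 13.
The practice exam cannot start until textbook reading (finishes hour 5); lecture review (finishes hour 13). The controlling bound is hour 13, so the practice exam finishes at 13 + 4 = hour 17.
Note summarizing waits on the practice exam (finishes hour 17), so it starts at hour 17 and finishes at 17 + 7 = hour 24.
The problem set has to wait for lecture review (finishes hour 13); textbook reading (finishes hour 5, plus 2-hour gap → hour 7). The latest of these is hour 13, so the problem set runs hour 13 to 13 + 3 = hour 16.
After the problem set (finishes hour 16), final review can start at hour 16 and finishes at hour 25.
Group study needs all of the problem set (finishes hour 16); lecture review (finishes hour 13, plus 2-hour gap → hour 15). That puts its earliest start at hour 16; it finishes at 16 + 5 = hour 21.
All tasks are finished once the last one completes. Finish times: Textbook reading at 5, Lecture review at 13, The problem set at 16, The practice exam at 17, Group study at 21, Note summarizing at 24, Final review at 25. The latest is hour 25.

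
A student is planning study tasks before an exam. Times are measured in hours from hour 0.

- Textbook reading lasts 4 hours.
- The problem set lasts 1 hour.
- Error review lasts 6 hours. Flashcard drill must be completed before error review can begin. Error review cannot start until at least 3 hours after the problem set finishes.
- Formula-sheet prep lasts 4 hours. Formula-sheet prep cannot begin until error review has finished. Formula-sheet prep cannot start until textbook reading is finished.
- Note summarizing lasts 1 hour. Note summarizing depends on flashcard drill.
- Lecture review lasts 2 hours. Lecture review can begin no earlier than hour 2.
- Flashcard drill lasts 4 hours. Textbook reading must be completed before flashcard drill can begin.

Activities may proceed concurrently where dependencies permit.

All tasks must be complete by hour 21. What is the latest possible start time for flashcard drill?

To finish by hour 21, formula-sheet prep (duration 4) must start no later than hour 17.
Error review has to be done before formula-sheet prep (must start by hour 17). That means finishing by hour 17, i.e. starting by 17 − 6 = hour 11.
Note summarizing must finish by hour 21; it takes 1 hour, so it must start by 21 − 1 = hour 20.
Flashcard drill has several dependents: error review (must start by hour 11); note summarizing (must start by hour 20). The earliest of those limits is hour 11, so flashcard drill must start by 11 − 4 = hour 7.

7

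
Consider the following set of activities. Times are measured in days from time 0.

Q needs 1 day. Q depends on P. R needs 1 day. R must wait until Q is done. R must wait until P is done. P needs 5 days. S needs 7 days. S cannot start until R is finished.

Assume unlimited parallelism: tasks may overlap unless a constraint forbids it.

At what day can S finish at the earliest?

Nothing blocks P, so it runs from day 0 to day 5.
Q waits on P (finishes day 5), so it starts at day 5 and finishes at 5 + 1 = day 6.
For R: Q (finishes day 6); P (finishes day 5). Taking the maximum gives a start of day 6, and it finishes at 6 + 1 = day 7.
S waits on R (finishes day 7), so it starts at day 7 and finishes at 7 + 7 = day 14.

14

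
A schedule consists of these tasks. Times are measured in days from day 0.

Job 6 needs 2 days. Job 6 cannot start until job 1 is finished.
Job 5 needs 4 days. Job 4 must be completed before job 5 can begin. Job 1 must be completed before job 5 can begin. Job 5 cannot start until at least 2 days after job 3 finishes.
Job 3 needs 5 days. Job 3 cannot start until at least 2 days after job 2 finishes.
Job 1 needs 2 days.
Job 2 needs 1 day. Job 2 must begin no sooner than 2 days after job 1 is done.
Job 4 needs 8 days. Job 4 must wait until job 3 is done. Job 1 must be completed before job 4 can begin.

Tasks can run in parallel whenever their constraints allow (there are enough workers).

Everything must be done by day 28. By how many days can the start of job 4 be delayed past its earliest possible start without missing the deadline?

4

Job 1 has no prerequisites, so it starts at day 0 and finishes at day 2.
Job 2 waits on job 1 (finishes day 2, plus 2-day gap → day 4), so it starts at day 4 and finishes at 4 + 1 = day 5.
After job 2 (finishes day 5, plus 2-day gap → day 7), job 3 can start at day 7 and finishes at day 12.
For job 4: job 3 (finishes day 12); job 1 (finishes day 2). Taking the maximum gives a start of day 12, and it finishes at 12 + 8 = day 20.

Working backward from the deadline:
Job 5 must finish by day 28; it takes 4 days, so it must start by 28 − 4 = day 24.
Since job 5 (must start by day 24) depends on it, job 4 must finish by day 24. Backing off its 8-day duration gives a latest start of day 16.
So job 4 can start as early as day 12 and as late as day 16, giving 16 − 12 = 4 days of slack.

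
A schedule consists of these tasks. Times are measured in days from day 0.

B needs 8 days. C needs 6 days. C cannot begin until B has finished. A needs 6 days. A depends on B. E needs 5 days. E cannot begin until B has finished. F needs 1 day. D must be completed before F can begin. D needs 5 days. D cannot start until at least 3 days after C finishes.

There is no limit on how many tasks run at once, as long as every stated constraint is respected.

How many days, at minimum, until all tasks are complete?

23

Nothing blocks B, so it runs from day 0 to day 8.
E waits on B (finishes day 8), so it starts at day 8 and finishes at 8 + 5 = day 13.
C cannot begin until B (finishes day 8). It runs from day 8 to 8 + 6 = day 14.
After C (finishes day 14, plus 3-day gap → day 17), D can start at day 17 and finishes at day 22.
After D (finishes day 22), F can start at day 22 and finishes at day 23.
A waits on B (finishes day 8), so it starts at day 8 and finishes at 8 + 6 = day 14.
All tasks are finished once the last one completes. Finish times: A at 14, B at 8, C at 14, D at 22, E at 13, F at 23. The latest is day 23.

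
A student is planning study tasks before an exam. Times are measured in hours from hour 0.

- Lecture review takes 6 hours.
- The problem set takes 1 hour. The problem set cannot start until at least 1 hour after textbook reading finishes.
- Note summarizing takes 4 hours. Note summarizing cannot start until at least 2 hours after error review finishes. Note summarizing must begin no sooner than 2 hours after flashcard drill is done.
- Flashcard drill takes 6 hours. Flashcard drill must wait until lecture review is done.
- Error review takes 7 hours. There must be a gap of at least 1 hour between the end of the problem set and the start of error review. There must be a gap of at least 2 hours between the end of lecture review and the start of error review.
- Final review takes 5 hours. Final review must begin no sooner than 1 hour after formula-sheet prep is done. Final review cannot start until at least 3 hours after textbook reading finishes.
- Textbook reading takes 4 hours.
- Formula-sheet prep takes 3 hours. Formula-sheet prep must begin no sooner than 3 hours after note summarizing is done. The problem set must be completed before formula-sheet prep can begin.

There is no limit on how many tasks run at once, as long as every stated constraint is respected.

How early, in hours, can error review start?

8

Lecture review has no prerequisites, so it starts at hour 0 and finishes at hour 6.
Nothing blocks textbook reading, so it runs from hour 0 to hour 4.
The problem set cannot begin until textbook reading (finishes hour 4, plus 1-hour gap → hour 5). It runs from hour 5 to 5 + 1 = hour 6.
Error review waits on the problem set (finishes hour 6, plus 1-hour gap → hour 7); lecture review (finishes hour 6, plus 2-hour gap → hour 8). The latest of these is hour 8, which is the earliest error review can start.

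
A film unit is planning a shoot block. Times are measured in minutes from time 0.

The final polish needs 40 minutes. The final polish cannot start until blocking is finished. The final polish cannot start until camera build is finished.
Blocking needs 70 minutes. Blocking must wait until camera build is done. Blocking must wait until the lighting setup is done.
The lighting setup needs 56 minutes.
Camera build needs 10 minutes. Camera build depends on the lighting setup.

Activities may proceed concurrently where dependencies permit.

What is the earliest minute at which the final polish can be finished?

The lighting setup has no prerequisites, so it starts at minute 0 and finishes at minute 56.
Camera build cannot begin until the lighting setup (finishes minute 56). It runs from minute 56 to 56 + 10 = minute 66.
Blocking cannot start until camera build (finishes minute 66); the lighting setup (finishes minute 56). The controlling bound is minute 66, so blocking finishes at 66 + 70 = minute 136.
The final polish cannot start until blocking (finishes minute 136); camera build (finishes minute 66). The controlling bound is minute 136, so the final polish finishes at 136 + 40 = minute 176.

176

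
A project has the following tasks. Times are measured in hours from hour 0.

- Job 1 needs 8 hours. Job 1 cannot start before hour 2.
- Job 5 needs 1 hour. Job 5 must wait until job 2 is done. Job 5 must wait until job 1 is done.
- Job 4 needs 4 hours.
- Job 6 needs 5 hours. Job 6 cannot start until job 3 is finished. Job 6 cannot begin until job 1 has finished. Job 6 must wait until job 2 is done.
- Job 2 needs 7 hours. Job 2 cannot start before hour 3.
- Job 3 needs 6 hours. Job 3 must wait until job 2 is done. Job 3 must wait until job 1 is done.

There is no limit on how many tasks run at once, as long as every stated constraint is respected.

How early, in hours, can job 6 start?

16

Job 2 waits on its own release at hour 3, so it starts at hour 3 and finishes at 3 + 7 = hour 10.
Job 1 waits on its own release at hour 2, so it starts at hour 2 and finishes at 2 + 8 = hour 10.
Job 3 has to wait for job 2 (finishes hour 10); job 1 (finishes hour 10). The latest of these is hour 10, so job 3 runs hour 10 to 10 + 6 = hour 16.
Job 6 waits on job 3 (finishes hour 16); job 1 (finishes hour 10); job 2 (finishes hour 10). The latest of these is hour 16, which is the earliest job 6 can start.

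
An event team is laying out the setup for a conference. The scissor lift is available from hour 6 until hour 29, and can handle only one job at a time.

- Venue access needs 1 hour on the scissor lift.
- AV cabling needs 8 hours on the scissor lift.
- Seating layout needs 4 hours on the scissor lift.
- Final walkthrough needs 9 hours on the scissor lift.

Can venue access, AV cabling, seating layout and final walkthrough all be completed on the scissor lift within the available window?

The scissor lift window is 29 − 6 = 23 hours.
Running back to back, the jobs need 1 + 8 + 4 + 9 = 22 hours on the scissor lift.
Since 22 ≤ 23, they fit within the window.

Yes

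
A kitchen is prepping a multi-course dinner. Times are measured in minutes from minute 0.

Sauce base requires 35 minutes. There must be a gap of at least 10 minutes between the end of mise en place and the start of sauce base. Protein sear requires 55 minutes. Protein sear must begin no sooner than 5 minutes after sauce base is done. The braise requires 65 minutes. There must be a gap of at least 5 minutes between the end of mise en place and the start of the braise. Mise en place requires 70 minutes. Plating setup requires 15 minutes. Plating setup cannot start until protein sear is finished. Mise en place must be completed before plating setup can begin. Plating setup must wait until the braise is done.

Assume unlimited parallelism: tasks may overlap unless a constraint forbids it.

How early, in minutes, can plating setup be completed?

Mise en place has no prerequisites, so it starts at minute 0 and finishes at minute 70.
After mise en place (finishes minute 70, plus 5-minute gap → minute 75), the braise can start at minute 75 and finishes at minute 140.
Sauce base waits on mise en place (finishes minute 70, plus 10-minute gap → minute 80), so it starts at minute 80 and finishes at 80 + 35 = minute 115.
Protein sear waits on sauce base (finishes minute 115, plus 5-minute gap → minute 120), so it starts at minute 120 and finishes at 120 + 55 = minute 175.
Plating setup cannot start until protein sear (finishes minute 175); mise en place (finishes minute 70); the braise (finishes minute 140). The controlling bound is minute 175, so plating setup finishes at 175 + 15 = minute 190.

190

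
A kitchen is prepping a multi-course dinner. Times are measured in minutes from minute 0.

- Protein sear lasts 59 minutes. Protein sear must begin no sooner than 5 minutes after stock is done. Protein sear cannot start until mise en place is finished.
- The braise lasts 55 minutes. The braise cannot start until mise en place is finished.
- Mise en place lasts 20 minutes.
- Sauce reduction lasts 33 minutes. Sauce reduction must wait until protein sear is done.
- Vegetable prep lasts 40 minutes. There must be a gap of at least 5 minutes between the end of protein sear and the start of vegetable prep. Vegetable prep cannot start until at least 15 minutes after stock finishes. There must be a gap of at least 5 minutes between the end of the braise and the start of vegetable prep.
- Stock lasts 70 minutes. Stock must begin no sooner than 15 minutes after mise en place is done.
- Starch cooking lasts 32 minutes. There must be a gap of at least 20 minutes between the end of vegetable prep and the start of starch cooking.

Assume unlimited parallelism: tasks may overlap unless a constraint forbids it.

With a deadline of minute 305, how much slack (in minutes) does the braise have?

133

Mise en place has no prerequisites, so it starts at minute 0 and finishes at minute 20.
The braise waits on mise en place (finishes minute 20), so it starts at minute 20 and finishes at 20 + 55 = minute 75.

Working backward from the deadline:
Starch cooking must finish by minute 305; it takes 32 minutes, so it must start by 305 − 32 = minute 273.
Since starch cooking (must start by minute 273, minus 20-minute gap → minute 253) depends on it, vegetable prep must finish by minute 253. Backing off its 40-minute duration gives a latest start of minute 213.
The braise feeds into vegetable prep (must start by minute 213, minus 5-minute gap → minute 208); so the braise must finish by minute 208 and therefore start by minute 153.
So the braise can start as early as minute 20 and as late as minute 153, giving 153 − 20 = 133 minutes of slack.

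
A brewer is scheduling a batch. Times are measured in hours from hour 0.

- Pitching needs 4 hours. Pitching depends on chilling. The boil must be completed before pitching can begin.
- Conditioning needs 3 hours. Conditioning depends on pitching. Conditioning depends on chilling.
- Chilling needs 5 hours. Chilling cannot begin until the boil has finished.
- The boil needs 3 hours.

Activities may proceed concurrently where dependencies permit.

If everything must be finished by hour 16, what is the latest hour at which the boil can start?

Conditioning has no dependents, so it just needs to finish by hour 16. Starting by 16 − 3 = hour 13 achieves that.
Pitching has to be done before conditioning (must start by hour 13). That means finishing by hour 13, i.e. starting by 13 − 4 = hour 9.
Chilling has several dependents: pitching (must start by hour 9); conditioning (must start by hour 13). The earliest of those limits is hour 9, so chilling must start by 9 − 5 = hour 4.
The boil feeds chilling (must start by hour 4); pitching (must start by hour 9). Taking the minimum, the boil must finish by hour 4 and start by 4 − 3 = hour 1.

1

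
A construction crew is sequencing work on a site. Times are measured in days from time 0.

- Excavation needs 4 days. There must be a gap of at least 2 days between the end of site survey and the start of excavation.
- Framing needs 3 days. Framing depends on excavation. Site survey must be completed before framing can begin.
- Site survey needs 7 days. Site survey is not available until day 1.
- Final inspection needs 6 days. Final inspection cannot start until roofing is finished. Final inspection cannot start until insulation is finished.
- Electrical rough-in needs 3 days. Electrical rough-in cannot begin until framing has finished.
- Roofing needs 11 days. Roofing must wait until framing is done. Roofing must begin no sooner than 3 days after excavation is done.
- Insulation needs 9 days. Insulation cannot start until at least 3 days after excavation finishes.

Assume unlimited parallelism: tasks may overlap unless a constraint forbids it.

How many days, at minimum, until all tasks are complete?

34

After its own release at day 1, site survey can start at day 1 and finishes at day 8.
After site survey (finishes day 8, plus 2-day gap → day 10), excavation can start at day 10 and finishes at day 14.
After excavation (finishes day 14, plus 3-day gap → day 17), insulation can start at day 17 and finishes at day 26.
For framing: excavation (finishes day 14); site survey (finishes day 8). Taking the maximum gives a start of day 14, and it finishes at 14 + 3 = day 17.
Electrical rough-in cannot begin until framing (finishes day 17). It runs from day 17 to 17 + 3 = day 20.
Roofing needs all of framing (finishes day 17); excavation (finishes day 14, plus 3-day gap → day 17). That puts its earliest start at day 17; it finishes at 17 + 11 = day 28.
For final inspection: roofing (finishes day 28); insulation (finishes day 26). Taking the maximum gives a start of day 28, and it finishes at 28 + 6 = day 34.
All tasks are finished once the last one completes. Finish times: Site survey at 8, Excavation at 14, Framing at 17, Roofing at 28, Electrical rough-in at 20, Insulation at 26, Final inspection at 34. The latest is day 34.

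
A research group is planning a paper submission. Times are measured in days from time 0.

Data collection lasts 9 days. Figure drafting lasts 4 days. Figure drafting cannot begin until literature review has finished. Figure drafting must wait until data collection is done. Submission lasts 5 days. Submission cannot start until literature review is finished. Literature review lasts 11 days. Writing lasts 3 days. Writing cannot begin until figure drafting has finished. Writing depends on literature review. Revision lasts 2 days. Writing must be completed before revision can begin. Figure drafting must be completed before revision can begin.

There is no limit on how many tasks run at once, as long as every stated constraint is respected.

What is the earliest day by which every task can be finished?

Nothing blocks data collection, so it runs from day 0 to day 9.
Nothing blocks literature review, so it runs from day 0 to day 11.
After literature review (finishes day 11), submission can start at day 11 and finishes at day 16.
For figure drafting: literature review (finishes day 11); data collection (finishes day 9). Taking the maximum gives a start of day 11, and it finishes at 11 + 4 = day 15.
Writing cannot start until figure drafting (finishes day 15); literature review (finishes day 11). The controlling bound is day 15, so writing finishes at 15 + 3 = day 18.
For revision: writing (finishes day 18); figure drafting (finishes day 15). Taking the maximum gives a start of day 18, and it finishes at 18 + 2 = day 20.
All tasks are finished once the last one completes. Finish times: Literature review at 11, Data collection at 9, Figure drafting at 15, Writing at 18, Revision at 20, Submission at 16. The latest is day 20.

20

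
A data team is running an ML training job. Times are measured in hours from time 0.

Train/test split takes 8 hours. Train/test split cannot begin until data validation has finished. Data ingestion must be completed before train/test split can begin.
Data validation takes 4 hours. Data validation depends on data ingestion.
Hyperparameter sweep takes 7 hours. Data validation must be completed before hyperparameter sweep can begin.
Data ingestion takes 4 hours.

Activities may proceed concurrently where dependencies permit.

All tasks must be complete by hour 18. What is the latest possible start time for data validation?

6

Nothing follows train/test split; the deadline of hour 18 is its only limit. It must start by 18 − 8 = hour 10.
Nothing follows hyperparameter sweep; the deadline of hour 18 is its only limit. It must start by 18 − 7 = hour 11.
Data validation must finish in time for train/test split (must start by hour 10); hyperparameter sweep (must start by hour 11). The tightest is hour 10, so data validation must start by 10 − 4 = hour 6.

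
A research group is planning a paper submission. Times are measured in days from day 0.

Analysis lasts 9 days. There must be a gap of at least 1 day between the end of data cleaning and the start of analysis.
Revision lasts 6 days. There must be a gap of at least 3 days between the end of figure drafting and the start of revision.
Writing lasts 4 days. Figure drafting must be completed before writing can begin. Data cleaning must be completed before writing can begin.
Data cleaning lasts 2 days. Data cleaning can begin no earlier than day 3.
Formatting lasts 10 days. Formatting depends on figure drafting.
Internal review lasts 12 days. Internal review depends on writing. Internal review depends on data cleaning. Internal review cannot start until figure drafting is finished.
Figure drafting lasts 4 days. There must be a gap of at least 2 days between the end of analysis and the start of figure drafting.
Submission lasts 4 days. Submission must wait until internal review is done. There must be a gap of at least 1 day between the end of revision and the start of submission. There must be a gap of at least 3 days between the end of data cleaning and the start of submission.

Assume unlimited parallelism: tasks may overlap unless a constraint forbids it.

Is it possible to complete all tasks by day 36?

Data cleaning cannot begin until its own release at day 3. It runs from day 3 to 3 + 2 = day 5.
After data cleaning (finishes day 5, plus 1-day gap → day 6), analysis can start at day 6 and finishes at day 15.
Figure drafting waits on analysis (finishes day 15, plus 2-day gap → day 17), so it starts at day 17 and finishes at 17 + 4 = day 21.
Formatting waits on figure drafting (finishes day 21), so it starts at day 21 and finishes at 21 + 10 = day 31.
After figure drafting (finishes day 21, plus 3-day gap → day 24), revision can start at day 24 and finishes at day 30.
Writing has to wait for figure drafting (finishes day 21); data cleaning (finishes day 5). The latest of these is day 21, so writing runs day 21 to 21 + 4 = day 25.
For internal review: writing (finishes day 25); data cleaning (finishes day 5); figure drafting (finishes day 21). Taking the maximum gives a start of day 25, and it finishes at 25 + 12 = day 37.
Submission cannot start until internal review (finishes day 37); revision (finishes day 30, plus 1-day gap → day 31); data cleaning (finishes day 5, plus 3-day gap → day 8). The controlling bound is day 37, so submission finishes at 37 + 4 = day 41.
The earliest everything can be done is day 41, which is after the deadline of 36, so it is not possible.

No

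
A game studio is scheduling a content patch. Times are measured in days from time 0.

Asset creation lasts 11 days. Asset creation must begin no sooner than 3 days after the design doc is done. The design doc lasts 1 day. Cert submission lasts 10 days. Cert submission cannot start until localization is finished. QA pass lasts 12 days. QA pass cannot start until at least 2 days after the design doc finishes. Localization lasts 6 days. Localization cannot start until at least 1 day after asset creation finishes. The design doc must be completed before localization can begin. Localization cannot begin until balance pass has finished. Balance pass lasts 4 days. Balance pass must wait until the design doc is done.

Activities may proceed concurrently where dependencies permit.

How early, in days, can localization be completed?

The design doc has no prerequisites, so it starts at day 0 and finishes at day 1.
Balance pass cannot begin until the design doc (finishes day 1). It runs from day 1 to 1 + 4 = day 5.
Asset creation cannot begin until the design doc (finishes day 1, plus 3-day gap → day 4). It runs from day 4 to 4 + 11 = day 15.
Localization has to wait for asset creation (finishes day 15, plus 1-day gap → day 16); the design doc (finishes day 1); balance pass (finishes day 5). The latest of these is day 16, so localization runs day 16 to 16 + 6 = day 22.

22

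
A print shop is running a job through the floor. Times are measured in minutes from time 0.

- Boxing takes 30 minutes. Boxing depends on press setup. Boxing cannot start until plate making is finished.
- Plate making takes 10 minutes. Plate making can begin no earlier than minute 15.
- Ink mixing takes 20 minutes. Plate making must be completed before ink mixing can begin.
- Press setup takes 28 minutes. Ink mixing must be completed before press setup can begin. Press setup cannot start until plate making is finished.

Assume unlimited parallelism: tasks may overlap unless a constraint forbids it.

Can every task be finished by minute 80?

Plate making cannot begin until its own release at minute 15. It runs from minute 15 to 15 + 10 = minute 25.
After plate making (finishes minute 25), ink mixing can start at minute 25 and finishes at minute 45.
For press setup: ink mixing (finishes minute 45); plate making (finishes minute 25). Taking the maximum gives a start of minute 45, and it finishes at 45 + 28 = minute 73.
For boxing: press setup (finishes minute 73); plate making (finishes minute 25). Taking the maximum gives a start of minute 73, and it finishes at 73 + 30 = minute 103.
The earliest everything can be done is minute 103, which is after the deadline of 80, so it is not possible.

No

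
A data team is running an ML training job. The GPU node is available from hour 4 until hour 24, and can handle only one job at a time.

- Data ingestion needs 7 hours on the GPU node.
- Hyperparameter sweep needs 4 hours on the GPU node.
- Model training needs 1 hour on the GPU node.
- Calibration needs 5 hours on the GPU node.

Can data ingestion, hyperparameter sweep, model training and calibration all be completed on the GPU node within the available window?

The GPU node window is 24 − 4 = 20 hours.
Running back to back, the jobs need 7 + 4 + 1 + 5 = 17 hours on the GPU node.
Since 17 ≤ 20, they fit within the window.

Yes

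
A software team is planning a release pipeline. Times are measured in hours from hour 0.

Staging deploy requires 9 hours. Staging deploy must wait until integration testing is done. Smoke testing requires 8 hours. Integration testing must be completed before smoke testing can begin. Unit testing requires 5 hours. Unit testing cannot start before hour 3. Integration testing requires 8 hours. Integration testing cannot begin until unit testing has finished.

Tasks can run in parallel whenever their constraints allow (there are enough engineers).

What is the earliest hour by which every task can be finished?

25

After its own release at hour 3, unit testing can start at hour 3 and finishes at hour 8.
After unit testing (finishes hour 8), integration testing can start at hour 8 and finishes at hour 16.
After integration testing (finishes hour 16), smoke testing can start at hour 16 and finishes at hour 24.
Staging deploy cannot begin until integration testing (finishes hour 16). It runs from hour 16 to 16 + 9 = hour 25.
All tasks are finished once the last one completes. Finish times: Unit testing at 8, Integration testing at 16, Staging deploy at 25, Smoke testing at 24. The latest is hour 25.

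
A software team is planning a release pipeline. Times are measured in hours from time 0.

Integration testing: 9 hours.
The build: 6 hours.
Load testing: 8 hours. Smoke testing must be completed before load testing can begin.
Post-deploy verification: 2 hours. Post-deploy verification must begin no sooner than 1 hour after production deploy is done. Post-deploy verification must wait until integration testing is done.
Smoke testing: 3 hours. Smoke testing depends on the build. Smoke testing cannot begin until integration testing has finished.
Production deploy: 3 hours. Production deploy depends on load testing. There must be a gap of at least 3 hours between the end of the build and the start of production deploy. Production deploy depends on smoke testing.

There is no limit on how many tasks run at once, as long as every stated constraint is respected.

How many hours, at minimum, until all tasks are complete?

Nothing blocks integration testing, so it runs from hour 0 to hour 9.
The build has no prerequisites, so it starts at hour 0 and finishes at hour 6.
Smoke testing has to wait for the build (finishes hour 6); integration testing (finishes hour 9). The latest of these is hour 9, so smoke testing runs hour 9 to 9 + 3 = hour 12.
Load testing cannot begin until smoke testing (finishes hour 12). It runs from hour 12 to 12 + 8 = hour 20.
Production deploy needs all of load testing (finishes hour 20); the build (finishes hour 6, plus 3-hour gap → hour 9); smoke testing (finishes hour 12). That puts its earliest start at hour 20; it finishes at 20 + 3 = hour 23.
For post-deploy verification: production deploy (finishes hour 23, plus 1-hour gap → hour 24); integration testing (finishes hour 9). Taking the maximum gives a start of hour 24, and it finishes at 24 + 2 = hour 26.
All tasks are finished once the last one completes. Finish times: The build at 6, Integration testing at 9, Smoke testing at 12, Load testing at 20, Production deploy at 23, Post-deploy verification at 26. The latest is hour 26.

26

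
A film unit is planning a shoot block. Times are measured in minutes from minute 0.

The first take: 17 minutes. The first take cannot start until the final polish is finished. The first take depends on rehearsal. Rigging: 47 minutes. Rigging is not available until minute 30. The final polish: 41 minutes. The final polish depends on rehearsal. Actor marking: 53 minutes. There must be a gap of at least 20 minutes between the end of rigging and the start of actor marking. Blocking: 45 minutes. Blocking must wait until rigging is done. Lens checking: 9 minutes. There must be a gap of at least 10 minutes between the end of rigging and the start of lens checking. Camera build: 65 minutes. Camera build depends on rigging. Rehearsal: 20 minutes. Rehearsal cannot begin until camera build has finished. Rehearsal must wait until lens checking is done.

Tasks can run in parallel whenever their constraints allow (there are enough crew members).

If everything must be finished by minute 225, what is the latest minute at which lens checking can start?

138

To finish by minute 225, the first take (duration 17) must start no later than minute 208.
Since the first take (must start by minute 208) depends on it, the final polish must finish by minute 208. Backing off its 41-minute duration gives a latest start of minute 167.
Rehearsal has several dependents: the final polish (must start by minute 167); the first take (must start by minute 208). The earliest of those limits is minute 167, so rehearsal must start by 167 − 20 = minute 147.
Lens checking feeds into rehearsal (must start by minute 147); so lens checking must finish by minute 147 and therefore start by minute 138.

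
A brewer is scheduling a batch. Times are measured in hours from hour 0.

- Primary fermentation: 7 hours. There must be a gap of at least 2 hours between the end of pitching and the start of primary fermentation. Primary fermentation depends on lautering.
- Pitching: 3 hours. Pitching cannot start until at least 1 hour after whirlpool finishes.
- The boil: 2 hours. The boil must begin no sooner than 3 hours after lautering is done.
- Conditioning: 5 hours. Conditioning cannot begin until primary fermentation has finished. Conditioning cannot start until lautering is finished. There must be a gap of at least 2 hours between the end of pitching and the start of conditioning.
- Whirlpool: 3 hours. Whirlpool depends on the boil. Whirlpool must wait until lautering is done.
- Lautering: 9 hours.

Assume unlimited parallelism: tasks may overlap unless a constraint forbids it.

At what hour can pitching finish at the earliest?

21

Lautering has no prerequisites, so it starts at hour 0 and finishes at hour 9.
The boil cannot begin until lautering (finishes hour 9, plus 3-hour gap → hour 12). It runs from hour 12 to 12 + 2 = hour 14.
Whirlpool needs all of the boil (finishes hour 14); lautering (finishes hour 9). That puts its earliest start at hour 14; it finishes at 14 + 3 = hour 17.
Pitching cannot begin until whirlpool (finishes hour 17, plus 1-hour gap → hour 18). It runs from hour 18 to 18 + 3 = hour 21.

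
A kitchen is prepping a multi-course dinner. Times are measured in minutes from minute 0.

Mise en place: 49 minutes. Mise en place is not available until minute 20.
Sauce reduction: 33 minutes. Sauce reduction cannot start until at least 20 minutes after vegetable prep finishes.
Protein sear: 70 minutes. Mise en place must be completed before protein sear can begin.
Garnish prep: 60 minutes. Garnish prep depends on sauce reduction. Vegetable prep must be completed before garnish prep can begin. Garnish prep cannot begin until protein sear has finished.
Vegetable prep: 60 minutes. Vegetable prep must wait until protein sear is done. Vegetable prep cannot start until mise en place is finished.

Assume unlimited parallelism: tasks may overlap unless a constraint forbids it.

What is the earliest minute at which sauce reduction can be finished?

Mise en place cannot begin until its own release at minute 20. It runs from minute 20 to 20 + 49 = minute 69.
Protein sear cannot begin until mise en place (finishes minute 69). It runs from minute 69 to 69 + 70 = minute 139.
Vegetable prep needs all of protein sear (finishes minute 139); mise en place (finishes minute 69). That puts its earliest start at minute 139; it finishes at 139 + 60 = minute 199.
Sauce reduction waits on vegetable prep (finishes minute 199, plus 20-minute gap → minute 219), so it starts at minute 219 and finishes at 219 + 33 = minute 252.

252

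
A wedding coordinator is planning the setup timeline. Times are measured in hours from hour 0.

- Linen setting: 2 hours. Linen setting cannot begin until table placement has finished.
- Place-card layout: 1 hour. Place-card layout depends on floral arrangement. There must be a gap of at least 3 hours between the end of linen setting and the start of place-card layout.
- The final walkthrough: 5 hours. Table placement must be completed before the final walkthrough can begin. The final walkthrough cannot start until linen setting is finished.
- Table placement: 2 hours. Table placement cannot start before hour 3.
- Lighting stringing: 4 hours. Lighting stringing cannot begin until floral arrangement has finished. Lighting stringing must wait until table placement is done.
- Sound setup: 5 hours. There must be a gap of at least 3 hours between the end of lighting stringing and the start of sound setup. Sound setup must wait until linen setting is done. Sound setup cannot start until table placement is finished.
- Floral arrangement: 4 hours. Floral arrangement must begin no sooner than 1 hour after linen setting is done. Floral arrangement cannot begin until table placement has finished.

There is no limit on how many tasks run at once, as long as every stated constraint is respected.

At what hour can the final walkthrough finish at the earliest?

12

After its own release at hour 3, table placement can start at hour 3 and finishes at hour 5.
After table placement (finishes hour 5), linen setting can start at hour 5 and finishes at hour 7.
The final walkthrough needs all of table placement (finishes hour 5); linen setting (finishes hour 7). That puts its earliest start at hour 7; it finishes at 7 + 5 = hour 12.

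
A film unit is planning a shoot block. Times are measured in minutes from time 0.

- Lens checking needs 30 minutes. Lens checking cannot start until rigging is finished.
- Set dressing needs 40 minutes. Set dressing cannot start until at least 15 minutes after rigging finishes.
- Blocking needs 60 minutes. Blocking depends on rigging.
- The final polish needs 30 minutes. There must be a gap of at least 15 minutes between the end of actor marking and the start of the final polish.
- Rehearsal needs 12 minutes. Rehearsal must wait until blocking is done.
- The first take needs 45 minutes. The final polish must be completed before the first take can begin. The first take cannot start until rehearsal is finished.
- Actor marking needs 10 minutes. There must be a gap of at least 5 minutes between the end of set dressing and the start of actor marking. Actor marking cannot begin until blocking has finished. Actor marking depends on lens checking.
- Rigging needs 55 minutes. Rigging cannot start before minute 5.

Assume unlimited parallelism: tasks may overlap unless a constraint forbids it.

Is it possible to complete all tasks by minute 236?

Yes

Rigging waits on its own release at minute 5, so it starts at minute 5 and finishes at 5 + 55 = minute 60.
Blocking waits on rigging (finishes minute 60), so it starts at minute 60 and finishes at 60 + 60 = minute 120.
After blocking (finishes minute 120), rehearsal can start at minute 120 and finishes at minute 132.
Lens checking waits on rigging (finishes minute 60), so it starts at minute 60 and finishes at 60 + 30 = minute 90.
After rigging (finishes minute 60, plus 15-minute gap → minute 75), set dressing can start at minute 75 and finishes at minute 115.
Actor marking needs all of set dressing (finishes minute 115, plus 5-minute gap → minute 120); blocking (finishes minute 120); lens checking (finishes minute 90). That puts its earliest start at minute 120; it finishes at 120 + 10 = minute 130.
The final polish waits on actor marking (finishes minute 130, plus 15-minute gap → minute 145), so it starts at minute 145 and finishes at 145 + 30 = minute 175.
The first take cannot start until the final polish (finishes minute 175); rehearsal (finishes minute 132). The controlling bound is minute 175, so the first take finishes at 175 + 45 = minute 220.
Every task is finished by minute 220, which is no later than the deadline of 236, so the schedule is feasible.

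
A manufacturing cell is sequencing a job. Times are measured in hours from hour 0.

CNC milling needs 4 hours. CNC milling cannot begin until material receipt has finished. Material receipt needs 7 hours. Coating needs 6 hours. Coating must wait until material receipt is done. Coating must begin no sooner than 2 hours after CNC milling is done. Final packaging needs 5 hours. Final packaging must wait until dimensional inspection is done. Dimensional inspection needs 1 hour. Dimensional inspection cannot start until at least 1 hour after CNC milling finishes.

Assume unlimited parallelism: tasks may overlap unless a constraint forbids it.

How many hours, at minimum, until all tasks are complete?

Nothing blocks material receipt, so it runs from hour 0 to hour 7.
CNC milling cannot begin until material receipt (finishes hour 7). It runs from hour 7 to 7 + 4 = hour 11.
Coating has to wait for material receipt (finishes hour 7); CNC milling (finishes hour 11, plus 2-hour gap → hour 13). The latest of these is hour 13, so coating runs hour 13 to 13 + 6 = hour 19.
Dimensional inspection cannot begin until CNC milling (finishes hour 11, plus 1-hour gap → hour 12). It runs from hour 12 to 12 + 1 = hour 13.
Final packaging waits on dimensional inspection (finishes hour 13), so it starts at hour 13 and finishes at 13 + 5 = hour 18.
All tasks are finished once the last one completes. Finish times: Material receipt at 7, CNC milling at 11, Dimensional inspection at 13, Coating at 19, Final packaging at 18. The latest is hour 19.

19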